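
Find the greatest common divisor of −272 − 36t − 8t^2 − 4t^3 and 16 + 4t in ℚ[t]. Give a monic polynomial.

4 + t

Apply the Euclidean algorithm:
  −4t^3 − 8t^2 − 36t − 272 = (−t^2 + 2t − 17)(4t + 16) + (0)
Last nonzero remainder: 4t + 16. Dividing through by 4 gives the monic gcd t + 4.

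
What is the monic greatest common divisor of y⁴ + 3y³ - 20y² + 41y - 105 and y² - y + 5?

y² - y + 5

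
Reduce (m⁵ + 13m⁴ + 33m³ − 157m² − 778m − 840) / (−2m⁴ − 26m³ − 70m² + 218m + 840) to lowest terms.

(−m³ − m² + 14m + 24)/(2m² + 2m − 24)

Repeated division with remainder:
  m⁵ + 13m⁴ + 33m³ − 157m² − 778m − 840 = (−(1/2)m)(−2m⁴ − 26m³ − 70m² + 218m + 840) + (−2m³ − 48m² − 358m − 840)
  −2m⁴ − 26m³ − 70m² + 218m + 840 = (m − 11)(−2m³ − 48m² − 358m − 840) + (−240m² − 2880m − 8400)
  −2m³ − 48m² − 358m − 840 = ((1/120)m + 1/10)(−240m² − 2880m − 8400) + (0)
Last nonzero remainder: −240m² − 2880m − 8400. Dividing through by −240 gives the monic gcd m² + 12m + 35.
Cancel m² + 12m + 35 from numerator and denominator to get the reduced form.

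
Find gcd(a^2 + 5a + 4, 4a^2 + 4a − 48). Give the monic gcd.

a + 4

Apply the Euclidean algorithm:
  a^2 + 5a + 4 = (1/4)(4a^2 + 4a − 48) + (4a + 16)
  4a^2 + 4a − 48 = (a − 3)(4a + 16) + (0)
Last nonzero remainder: 4a + 16. Dividing through by 4 gives the monic gcd a + 4.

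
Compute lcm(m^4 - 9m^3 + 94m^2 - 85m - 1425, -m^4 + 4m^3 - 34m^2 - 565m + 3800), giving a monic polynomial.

m^5 - m^4 + 22m^3 + 667m^2 - 2105m - 11400

Repeated division with remainder:
  m^4 - 9m^3 + 94m^2 - 85m - 1425 = (-1)(-m^4 + 4m^3 - 34m^2 - 565m + 3800) + (-5m^3 + 60m^2 - 650m + 2375)
  -m^4 + 4m^3 - 34m^2 - 565m + 3800 = ((1/5)m + 8/5)(-5m^3 + 60m^2 - 650m + 2375) + (0)
Last nonzero remainder: -5m^3 + 60m^2 - 650m + 2375. Dividing through by -5 gives the monic gcd m^3 - 12m^2 + 130m - 475.
Then lcm(f, g) = f·g / gcd(f, g); expanding and making the result monic gives the answer.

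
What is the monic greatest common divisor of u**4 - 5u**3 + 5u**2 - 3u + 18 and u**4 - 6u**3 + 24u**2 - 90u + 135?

By polynomial division,
  u**4 - 5u**3 + 5u**2 - 3u + 18 = (u**4 - 6u**3 + 24u**2 - 90u + 135) + (u**3 - 19u**2 + 87u - 117)
  u**4 - 6u**3 + 24u**2 - 90u + 135 = (u + 13)(u**3 - 19u**2 + 87u - 117) + (184u**2 - 1104u + 1656)
  u**3 - 19u**2 + 87u - 117 = ((1/184)u - 13/184)(184u**2 - 1104u + 1656) + (0)
Last nonzero remainder: 184u**2 - 1104u + 1656. Dividing through by 184 gives the monic gcd u**2 - 6u + 9.

u**2 - 6u + 9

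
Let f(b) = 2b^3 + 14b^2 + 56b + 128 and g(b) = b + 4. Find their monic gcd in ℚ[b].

b + 4

Euclidean algorithm in ℚ[b]:
  2b^3 + 14b^2 + 56b + 128 = (2b^2 + 6b + 32)(b + 4) + (0)
The last nonzero remainder b + 4 is already monic.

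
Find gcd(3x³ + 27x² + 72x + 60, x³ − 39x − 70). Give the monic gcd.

Apply the Euclidean algorithm:
  3x³ + 27x² + 72x + 60 = (3)(x³ − 39x − 70) + (27x² + 189x + 270)
  x³ − 39x − 70 = ((1/27)x − 7/27)(27x² + 189x + 270) + (0)
Last nonzero remainder: 27x² + 189x + 270. Dividing through by 27 gives the monic gcd x² + 7x + 10.

x² + 7x + 10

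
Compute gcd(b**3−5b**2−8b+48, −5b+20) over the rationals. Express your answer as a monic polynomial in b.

b−4

Repeated division with remainder:
  b**3−5b**2−8b+48 = (−(1/5)b**2+(1/5)b+12/5)(−5b+20) + (0)
Last nonzero remainder: −5b+20. Dividing through by −5 gives the monic gcd b−4.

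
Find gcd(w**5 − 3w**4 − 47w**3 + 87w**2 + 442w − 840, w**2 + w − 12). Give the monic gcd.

w**2 + w − 12

Apply the Euclidean algorithm:
  w**5 − 3w**4 − 47w**3 + 87w**2 + 442w − 840 = (w**3 − 4w**2 − 31w + 70)(w**2 + w − 12) + (0)
The last nonzero remainder w**2 + w − 12 is already monic.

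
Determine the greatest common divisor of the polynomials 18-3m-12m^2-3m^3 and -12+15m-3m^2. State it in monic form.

Euclidean algorithm in ℚ[m]:
  -3m^3-12m^2-3m+18 = (m+9)(-3m^2+15m-12) + (-126m+126)
  -3m^2+15m-12 = ((1/42)m-2/21)(-126m+126) + (0)
Last nonzero remainder: -126m+126. Dividing through by -126 gives the monic gcd m-1.

-1+m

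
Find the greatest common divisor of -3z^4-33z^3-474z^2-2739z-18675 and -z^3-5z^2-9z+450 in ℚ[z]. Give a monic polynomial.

Euclidean algorithm in ℚ[z]:
  -3z^4-33z^3-474z^2-2739z-18675 = (3z+18)(-z^3-5z^2-9z+450) + (-357z^2-3927z-26775)
  -z^3-5z^2-9z+450 = ((1/357)z-2/119)(-357z^2-3927z-26775) + (0)
Last nonzero remainder: -357z^2-3927z-26775. Dividing through by -357 gives the monic gcd z^2+11z+75.

z^2+11z+75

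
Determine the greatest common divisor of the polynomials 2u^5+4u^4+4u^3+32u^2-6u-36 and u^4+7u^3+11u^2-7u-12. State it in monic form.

u^3+3u^2-u-3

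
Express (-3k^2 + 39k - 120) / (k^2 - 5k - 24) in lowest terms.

Euclidean algorithm in ℚ[k]:
  -3k^2 + 39k - 120 = (-3)(k^2 - 5k - 24) + (24k - 192)
  k^2 - 5k - 24 = ((1/24)k + 1/8)(24k - 192) + (0)
Last nonzero remainder: 24k - 192. Dividing through by 24 gives the monic gcd k - 8.
Cancel k - 8 from numerator and denominator to get the reduced form.

(-3k + 15)/(k + 3)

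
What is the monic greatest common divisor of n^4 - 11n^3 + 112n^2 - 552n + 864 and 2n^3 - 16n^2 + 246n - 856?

Repeated division with remainder:
  n^4 - 11n^3 + 112n^2 - 552n + 864 = ((1/2)n - 3/2)(2n^3 - 16n^2 + 246n - 856) + (-35n^2 + 245n - 420)
  2n^3 - 16n^2 + 246n - 856 = (-(2/35)n + 2/35)(-35n^2 + 245n - 420) + (208n - 832)
  -35n^2 + 245n - 420 = (-(35/208)n + 105/208)(208n - 832) + (0)
Last nonzero remainder: 208n - 832. Dividing through by 208 gives the monic gcd n - 4.

n - 4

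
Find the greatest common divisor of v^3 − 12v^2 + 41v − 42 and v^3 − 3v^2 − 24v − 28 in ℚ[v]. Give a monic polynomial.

v − 7

By polynomial division,
  v^3 − 12v^2 + 41v − 42 = (v^3 − 3v^2 − 24v − 28) + (−9v^2 + 65v − 14)
  v^3 − 3v^2 − 24v − 28 = (−(1/9)v − 38/81)(−9v^2 + 65v − 14) + ((400/81)v − 2800/81)
  −9v^2 + 65v − 14 = (−(729/400)v + 81/200)((400/81)v − 2800/81) + (0)
Last nonzero remainder: (400/81)v − 2800/81. Dividing through by 400/81 gives the monic gcd v − 7.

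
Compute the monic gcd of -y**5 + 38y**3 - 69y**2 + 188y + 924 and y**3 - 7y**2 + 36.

Apply the Euclidean algorithm:
  -y**5 + 38y**3 - 69y**2 + 188y + 924 = (-y**2 - 7y - 11)(y**3 - 7y**2 + 36) + (-110y**2 + 440y + 1320)
  y**3 - 7y**2 + 36 = (-(1/110)y + 3/110)(-110y**2 + 440y + 1320) + (0)
Last nonzero remainder: -110y**2 + 440y + 1320. Dividing through by -110 gives the monic gcd y**2 - 4y - 12.

y**2 - 4y - 12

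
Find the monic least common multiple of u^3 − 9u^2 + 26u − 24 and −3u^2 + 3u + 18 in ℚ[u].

By polynomial division,
  u^3 − 9u^2 + 26u − 24 = (−(1/3)u + 8/3)(−3u^2 + 3u + 18) + (24u − 72)
  −3u^2 + 3u + 18 = (−(1/8)u − 1/4)(24u − 72) + (0)
Last nonzero remainder: 24u − 72. Dividing through by 24 gives the monic gcd u − 3.
Then lcm(f, g) = f·g / gcd(f, g); expanding and making the result monic gives the answer.

u^4 − 7u^3 + 8u^2 + 28u − 48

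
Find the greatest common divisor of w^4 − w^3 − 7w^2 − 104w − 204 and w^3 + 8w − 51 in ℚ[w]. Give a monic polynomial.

By polynomial division,
  w^4 − w^3 − 7w^2 − 104w − 204 = (w − 1)(w^3 + 8w − 51) + (−15w^2 − 45w − 255)
  w^3 + 8w − 51 = (−(1/15)w + 1/5)(−15w^2 − 45w − 255) + (0)
Last nonzero remainder: −15w^2 − 45w − 255. Dividing through by −15 gives the monic gcd w^2 + 3w + 17.

w^2 + 3w + 17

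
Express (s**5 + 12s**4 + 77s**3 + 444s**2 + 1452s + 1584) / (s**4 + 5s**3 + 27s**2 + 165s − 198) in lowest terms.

Apply the Euclidean algorithm:
  s**5 + 12s**4 + 77s**3 + 444s**2 + 1452s + 1584 = (s + 7)(s**4 + 5s**3 + 27s**2 + 165s − 198) + (15s**3 + 90s**2 + 495s + 2970)
  s**4 + 5s**3 + 27s**2 + 165s − 198 = ((1/15)s − 1/15)(15s**3 + 90s**2 + 495s + 2970) + (0)
Last nonzero remainder: 15s**3 + 90s**2 + 495s + 2970. Dividing through by 15 gives the monic gcd s**3 + 6s**2 + 33s + 198.
Cancel s**3 + 6s**2 + 33s + 198 from numerator and denominator to get the reduced form.

(s**2 + 6s + 8)/(s − 1)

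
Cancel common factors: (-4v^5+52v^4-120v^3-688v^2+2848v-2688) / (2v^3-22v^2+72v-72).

Apply the Euclidean algorithm:
  -4v^5+52v^4-120v^3-688v^2+2848v-2688 = (-2v^2+4v+56)(2v^3-22v^2+72v-72) + (112v^2-896v+1344)
  2v^3-22v^2+72v-72 = ((1/56)v-3/56)(112v^2-896v+1344) + (0)
Last nonzero remainder: 112v^2-896v+1344. Dividing through by 112 gives the monic gcd v^2-8v+12.
Cancel v^2-8v+12 from numerator and denominator to get the reduced form.

(-2v^3+10v^2+44v-112)/(v-3)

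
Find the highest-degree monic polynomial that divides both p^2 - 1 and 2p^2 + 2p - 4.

p - 1

By polynomial division,
  p^2 - 1 = (1/2)(2p^2 + 2p - 4) + (-p + 1)
  2p^2 + 2p - 4 = (-2p - 4)(-p + 1) + (0)
Last nonzero remainder: -p + 1. Dividing through by -1 gives the monic gcd p - 1.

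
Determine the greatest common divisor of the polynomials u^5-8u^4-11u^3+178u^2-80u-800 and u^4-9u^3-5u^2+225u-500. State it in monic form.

u^3-14u^2+65u-100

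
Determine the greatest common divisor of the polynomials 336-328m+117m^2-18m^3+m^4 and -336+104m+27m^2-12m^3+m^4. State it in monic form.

By polynomial division,
  m^4-18m^3+117m^2-328m+336 = (m^4-12m^3+27m^2+104m-336) + (-6m^3+90m^2-432m+672)
  m^4-12m^3+27m^2+104m-336 = (-(1/6)m-1/2)(-6m^3+90m^2-432m+672) + (0)
Last nonzero remainder: -6m^3+90m^2-432m+672. Dividing through by -6 gives the monic gcd m^3-15m^2+72m-112.

-112+72m-15m^2+m^3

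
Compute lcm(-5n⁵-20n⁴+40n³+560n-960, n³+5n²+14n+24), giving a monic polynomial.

Repeated division with remainder:
  -5n⁵-20n⁴+40n³+560n-960 = (-5n²+5n+85)(n³+5n²+14n+24) + (-375n²-750n-3000)
  n³+5n²+14n+24 = (-(1/375)n-1/125)(-375n²-750n-3000) + (0)
Last nonzero remainder: -375n²-750n-3000. Dividing through by -375 gives the monic gcd n²+2n+8.
Then lcm(f, g) = f·g / gcd(f, g); expanding and making the result monic gives the answer.

n⁶+7n⁵+4n⁴-24n³-112n²-144n+576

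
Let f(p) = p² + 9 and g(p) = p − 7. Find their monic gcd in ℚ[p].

1

Apply the Euclidean algorithm:
  p² + 9 = (p + 7)(p − 7) + (58)
  p − 7 = ((1/58)p − 7/58)(58) + (0)
The last nonzero remainder is the constant 58, so the polynomials are coprime and gcd = 1.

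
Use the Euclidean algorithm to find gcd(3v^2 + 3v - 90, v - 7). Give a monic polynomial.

1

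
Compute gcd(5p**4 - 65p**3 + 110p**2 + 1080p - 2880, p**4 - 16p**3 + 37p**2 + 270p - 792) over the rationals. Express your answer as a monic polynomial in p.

Euclidean algorithm in ℚ[p]:
  5p**4 - 65p**3 + 110p**2 + 1080p - 2880 = (5)(p**4 - 16p**3 + 37p**2 + 270p - 792) + (15p**3 - 75p**2 - 270p + 1080)
  p**4 - 16p**3 + 37p**2 + 270p - 792 = ((1/15)p - 11/15)(15p**3 - 75p**2 - 270p + 1080) + (0)
Last nonzero remainder: 15p**3 - 75p**2 - 270p + 1080. Dividing through by 15 gives the monic gcd p**3 - 5p**2 - 18p + 72.

p**3 - 5p**2 - 18p + 72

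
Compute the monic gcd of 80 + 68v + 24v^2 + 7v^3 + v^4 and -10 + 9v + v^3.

10 + v + v^2

Repeated division with remainder:
  v^4 + 7v^3 + 24v^2 + 68v + 80 = (v + 7)(v^3 + 9v - 10) + (15v^2 + 15v + 150)
  v^3 + 9v - 10 = ((1/15)v - 1/15)(15v^2 + 15v + 150) + (0)
Last nonzero remainder: 15v^2 + 15v + 150. Dividing through by 15 gives the monic gcd v^2 + v + 10.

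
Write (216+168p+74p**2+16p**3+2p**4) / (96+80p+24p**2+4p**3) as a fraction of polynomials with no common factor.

Repeated division with remainder:
  2p**4+16p**3+74p**2+168p+216 = ((1/2)p+1)(4p**3+24p**2+80p+96) + (10p**2+40p+120)
  4p**3+24p**2+80p+96 = ((2/5)p+4/5)(10p**2+40p+120) + (0)
Last nonzero remainder: 10p**2+40p+120. Dividing through by 10 gives the monic gcd p**2+4p+12.
Cancel p**2+4p+12 from numerator and denominator to get the reduced form.

(9+4p+p**2)/(4+2p)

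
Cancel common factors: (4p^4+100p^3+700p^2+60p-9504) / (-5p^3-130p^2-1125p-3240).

(-4p^2-32p+132)/(5p+45)

Apply the Euclidean algorithm:
  4p^4+100p^3+700p^2+60p-9504 = (-(4/5)p+4/5)(-5p^3-130p^2-1125p-3240) + (-96p^2-1632p-6912)
  -5p^3-130p^2-1125p-3240 = ((5/96)p+15/32)(-96p^2-1632p-6912) + (0)
Last nonzero remainder: -96p^2-1632p-6912. Dividing through by -96 gives the monic gcd p^2+17p+72.
Cancel p^2+17p+72 from numerator and denominator to get the reduced form.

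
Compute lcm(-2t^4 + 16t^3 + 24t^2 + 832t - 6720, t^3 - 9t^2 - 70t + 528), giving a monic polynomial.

t^6 - 11t^5 - 76t^4 + 324t^3 + 5664t^2 + 26528t - 295680

By polynomial division,
  -2t^4 + 16t^3 + 24t^2 + 832t - 6720 = (-2t - 2)(t^3 - 9t^2 - 70t + 528) + (-134t^2 + 1748t - 5664)
  t^3 - 9t^2 - 70t + 528 = (-(1/134)t - 271/8978)(-134t^2 + 1748t - 5664) + (-(267120/4489)t + 1602720/4489)
  -134t^2 + 1748t - 5664 = ((300763/133560)t - 264851/16695)(-(267120/4489)t + 1602720/4489) + (0)
Last nonzero remainder: -(267120/4489)t + 1602720/4489. Dividing through by -267120/4489 gives the monic gcd t - 6.
Then lcm(f, g) = f·g / gcd(f, g); expanding and making the result monic gives the answer.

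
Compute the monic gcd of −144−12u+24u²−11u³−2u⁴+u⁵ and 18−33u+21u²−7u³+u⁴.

6−3u+u²

By polynomial division,
  u⁵−2u⁴−11u³+24u²−12u−144 = (u+5)(u⁴−7u³+21u²−33u+18) + (3u³−48u²+135u−234)
  u⁴−7u³+21u²−33u+18 = ((1/3)u+3)(3u³−48u²+135u−234) + (120u²−360u+720)
  3u³−48u²+135u−234 = ((1/40)u−13/40)(120u²−360u+720) + (0)
Last nonzero remainder: 120u²−360u+720. Dividing through by 120 gives the monic gcd u²−3u+6.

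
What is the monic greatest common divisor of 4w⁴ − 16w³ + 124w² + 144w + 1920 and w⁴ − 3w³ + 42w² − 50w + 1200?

Apply the Euclidean algorithm:
  4w⁴ − 16w³ + 124w² + 144w + 1920 = (4)(w⁴ − 3w³ + 42w² − 50w + 1200) + (−4w³ − 44w² + 344w − 2880)
  w⁴ − 3w³ + 42w² − 50w + 1200 = (−(1/4)w + 7/2)(−4w³ − 44w² + 344w − 2880) + (282w² − 1974w + 11280)
  −4w³ − 44w² + 344w − 2880 = (−(2/141)w − 12/47)(282w² − 1974w + 11280) + (0)
Last nonzero remainder: 282w² − 1974w + 11280. Dividing through by 282 gives the monic gcd w² − 7w + 40.

w² − 7w + 40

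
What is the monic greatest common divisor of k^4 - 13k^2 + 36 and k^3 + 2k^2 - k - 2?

k + 2

Repeated division with remainder:
  k^4 - 13k^2 + 36 = (k - 2)(k^3 + 2k^2 - k - 2) + (-8k^2 + 32)
  k^3 + 2k^2 - k - 2 = (-(1/8)k - 1/4)(-8k^2 + 32) + (3k + 6)
  -8k^2 + 32 = (-(8/3)k + 16/3)(3k + 6) + (0)
Last nonzero remainder: 3k + 6. Dividing through by 3 gives the monic gcd k + 2.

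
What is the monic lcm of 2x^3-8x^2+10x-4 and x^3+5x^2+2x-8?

x^5+2x^4-11x^3-4x^2+28x-16

Euclidean algorithm in ℚ[x]:
  2x^3-8x^2+10x-4 = (2)(x^3+5x^2+2x-8) + (-18x^2+6x+12)
  x^3+5x^2+2x-8 = (-(1/18)x-8/27)(-18x^2+6x+12) + ((40/9)x-40/9)
  -18x^2+6x+12 = (-(81/20)x-27/10)((40/9)x-40/9) + (0)
Last nonzero remainder: (40/9)x-40/9. Dividing through by 40/9 gives the monic gcd x-1.
Then lcm(f, g) = f·g / gcd(f, g); expanding and making the result monic gives the answer.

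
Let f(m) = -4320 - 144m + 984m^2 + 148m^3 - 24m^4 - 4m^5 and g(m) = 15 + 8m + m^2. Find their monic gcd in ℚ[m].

15 + 8m + m^2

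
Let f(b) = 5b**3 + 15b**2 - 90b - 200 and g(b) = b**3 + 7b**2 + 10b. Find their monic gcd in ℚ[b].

b**2 + 7b + 10

Euclidean algorithm in ℚ[b]:
  5b**3 + 15b**2 - 90b - 200 = (5)(b**3 + 7b**2 + 10b) + (-20b**2 - 140b - 200)
  b**3 + 7b**2 + 10b = (-(1/20)b)(-20b**2 - 140b - 200) + (0)
Last nonzero remainder: -20b**2 - 140b - 200. Dividing through by -20 gives the monic gcd b**2 + 7b + 10.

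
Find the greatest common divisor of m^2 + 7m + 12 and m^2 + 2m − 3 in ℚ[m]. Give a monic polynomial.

m + 3

Apply the Euclidean algorithm:
  m^2 + 7m + 12 = (m^2 + 2m − 3) + (5m + 15)
  m^2 + 2m − 3 = ((1/5)m − 1/5)(5m + 15) + (0)
Last nonzero remainder: 5m + 15. Dividing through by 5 gives the monic gcd m + 3.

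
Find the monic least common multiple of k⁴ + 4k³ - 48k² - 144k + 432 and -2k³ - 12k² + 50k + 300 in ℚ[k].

k⁶ + 4k⁵ - 73k⁴ - 244k³ + 1632k² + 3600k - 10800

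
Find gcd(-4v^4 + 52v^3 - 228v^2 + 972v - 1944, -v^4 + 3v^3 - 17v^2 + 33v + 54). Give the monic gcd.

v^3 - 4v^2 + 21v - 54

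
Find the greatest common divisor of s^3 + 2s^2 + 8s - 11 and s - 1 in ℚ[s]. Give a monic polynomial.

s - 1

By polynomial division,
  s^3 + 2s^2 + 8s - 11 = (s^2 + 3s + 11)(s - 1) + (0)
The last nonzero remainder s - 1 is already monic.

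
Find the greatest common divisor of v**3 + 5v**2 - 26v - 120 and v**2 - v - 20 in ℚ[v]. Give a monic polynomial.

v**2 - v - 20

Euclidean algorithm in ℚ[v]:
  v**3 + 5v**2 - 26v - 120 = (v + 6)(v**2 - v - 20) + (0)
The last nonzero remainder v**2 - v - 20 is already monic.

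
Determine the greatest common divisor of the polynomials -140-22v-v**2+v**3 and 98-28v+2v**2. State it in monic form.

Repeated division with remainder:
  v**3-v**2-22v-140 = ((1/2)v+13/2)(2v**2-28v+98) + (111v-777)
  2v**2-28v+98 = ((2/111)v-14/111)(111v-777) + (0)
Last nonzero remainder: 111v-777. Dividing through by 111 gives the monic gcd v-7.

-7+v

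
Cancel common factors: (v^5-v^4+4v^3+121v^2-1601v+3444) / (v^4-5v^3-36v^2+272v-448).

(v^3-4v^2+44v-123)/(v^2-8v+16)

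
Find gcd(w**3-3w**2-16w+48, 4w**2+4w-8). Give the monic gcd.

By polynomial division,
  w**3-3w**2-16w+48 = ((1/4)w-1)(4w**2+4w-8) + (-10w+40)
  4w**2+4w-8 = (-(2/5)w-2)(-10w+40) + (72)
  -10w+40 = (-(5/36)w+5/9)(72) + (0)
The last nonzero remainder is the constant 72, so the polynomials are coprime and gcd = 1.

1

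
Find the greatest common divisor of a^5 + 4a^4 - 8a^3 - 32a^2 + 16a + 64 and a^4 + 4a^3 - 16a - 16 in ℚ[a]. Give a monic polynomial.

Apply the Euclidean algorithm:
  a^5 + 4a^4 - 8a^3 - 32a^2 + 16a + 64 = (a)(a^4 + 4a^3 - 16a - 16) + (-8a^3 - 16a^2 + 32a + 64)
  a^4 + 4a^3 - 16a - 16 = (-(1/8)a - 1/4)(-8a^3 - 16a^2 + 32a + 64) + (0)
Last nonzero remainder: -8a^3 - 16a^2 + 32a + 64. Dividing through by -8 gives the monic gcd a^3 + 2a^2 - 4a - 8.

a^3 + 2a^2 - 4a - 8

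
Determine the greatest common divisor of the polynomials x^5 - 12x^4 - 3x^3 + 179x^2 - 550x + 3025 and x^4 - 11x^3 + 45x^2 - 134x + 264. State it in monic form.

x^2 - x + 11

By polynomial division,
  x^5 - 12x^4 - 3x^3 + 179x^2 - 550x + 3025 = (x - 1)(x^4 - 11x^3 + 45x^2 - 134x + 264) + (-59x^3 + 358x^2 - 948x + 3289)
  x^4 - 11x^3 + 45x^2 - 134x + 264 = (-(1/59)x + 291/3481)(-59x^3 + 358x^2 - 948x + 3289) + (-(3465/3481)x^2 + (3465/3481)x - 38115/3481)
  -59x^3 + 358x^2 - 948x + 3289 = ((205379/3465)x - 1040819/3465)(-(3465/3481)x^2 + (3465/3481)x - 38115/3481) + (0)
Last nonzero remainder: -(3465/3481)x^2 + (3465/3481)x - 38115/3481. Dividing through by -3465/3481 gives the monic gcd x^2 - x + 11.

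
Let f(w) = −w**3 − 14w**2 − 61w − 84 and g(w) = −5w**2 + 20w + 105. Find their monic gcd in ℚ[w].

w + 3

Apply the Euclidean algorithm:
  −w**3 − 14w**2 − 61w − 84 = ((1/5)w + 18/5)(−5w**2 + 20w + 105) + (−154w − 462)
  −5w**2 + 20w + 105 = ((5/154)w − 5/22)(−154w − 462) + (0)
Last nonzero remainder: −154w − 462. Dividing through by −154 gives the monic gcd w + 3.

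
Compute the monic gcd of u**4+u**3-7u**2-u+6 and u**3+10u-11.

u-1

Apply the Euclidean algorithm:
  u**4+u**3-7u**2-u+6 = (u+1)(u**3+10u-11) + (-17u**2+17)
  u**3+10u-11 = (-(1/17)u)(-17u**2+17) + (11u-11)
  -17u**2+17 = (-(17/11)u-17/11)(11u-11) + (0)
Last nonzero remainder: 11u-11. Dividing through by 11 gives the monic gcd u-1.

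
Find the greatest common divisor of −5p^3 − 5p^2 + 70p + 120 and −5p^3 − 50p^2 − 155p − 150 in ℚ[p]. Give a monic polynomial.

Apply the Euclidean algorithm:
  −5p^3 − 5p^2 + 70p + 120 = (−5p^3 − 50p^2 − 155p − 150) + (45p^2 + 225p + 270)
  −5p^3 − 50p^2 − 155p − 150 = (−(1/9)p − 5/9)(45p^2 + 225p + 270) + (0)
Last nonzero remainder: 45p^2 + 225p + 270. Dividing through by 45 gives the monic gcd p^2 + 5p + 6.

p^2 + 5p + 6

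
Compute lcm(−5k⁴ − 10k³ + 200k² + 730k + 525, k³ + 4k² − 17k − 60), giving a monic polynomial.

By polynomial division,
  −5k⁴ − 10k³ + 200k² + 730k + 525 = (−5k + 10)(k³ + 4k² − 17k − 60) + (75k² + 600k + 1125)
  k³ + 4k² − 17k − 60 = ((1/75)k − 4/75)(75k² + 600k + 1125) + (0)
Last nonzero remainder: 75k² + 600k + 1125. Dividing through by 75 gives the monic gcd k² + 8k + 15.
Then lcm(f, g) = f·g / gcd(f, g); expanding and making the result monic gives the answer.

k⁵ − 2k⁴ − 48k³ + 14k² + 479k + 420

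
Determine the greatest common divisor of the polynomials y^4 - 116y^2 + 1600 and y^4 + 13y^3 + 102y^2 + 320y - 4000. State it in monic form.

y^2 + 6y - 40

By polynomial division,
  y^4 - 116y^2 + 1600 = (y^4 + 13y^3 + 102y^2 + 320y - 4000) + (-13y^3 - 218y^2 - 320y + 5600)
  y^4 + 13y^3 + 102y^2 + 320y - 4000 = (-(1/13)y + 49/169)(-13y^3 - 218y^2 - 320y + 5600) + ((23760/169)y^2 + (142560/169)y - 950400/169)
  -13y^3 - 218y^2 - 320y + 5600 = (-(2197/23760)y - 1183/1188)((23760/169)y^2 + (142560/169)y - 950400/169) + (0)
Last nonzero remainder: (23760/169)y^2 + (142560/169)y - 950400/169. Dividing through by 23760/169 gives the monic gcd y^2 + 6y - 40.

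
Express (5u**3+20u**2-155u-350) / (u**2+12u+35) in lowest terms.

(5u**2-15u-50)/(u+5)

Euclidean algorithm in ℚ[u]:
  5u**3+20u**2-155u-350 = (5u-40)(u**2+12u+35) + (150u+1050)
  u**2+12u+35 = ((1/150)u+1/30)(150u+1050) + (0)
Last nonzero remainder: 150u+1050. Dividing through by 150 gives the monic gcd u+7.
Cancel u+7 from numerator and denominator to get the reduced form.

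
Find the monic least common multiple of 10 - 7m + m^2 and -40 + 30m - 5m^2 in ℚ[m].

-40 + 38m - 11m^2 + m^3

By polynomial division,
  m^2 - 7m + 10 = (-1/5)(-5m^2 + 30m - 40) + (-m + 2)
  -5m^2 + 30m - 40 = (5m - 20)(-m + 2) + (0)
Last nonzero remainder: -m + 2. Dividing through by -1 gives the monic gcd m - 2.
Then lcm(f, g) = f·g / gcd(f, g); expanding and making the result monic gives the answer.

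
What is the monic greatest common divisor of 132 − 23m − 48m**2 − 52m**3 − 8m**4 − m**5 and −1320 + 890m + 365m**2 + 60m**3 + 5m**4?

−44 + 37m + 6m**2 + m**3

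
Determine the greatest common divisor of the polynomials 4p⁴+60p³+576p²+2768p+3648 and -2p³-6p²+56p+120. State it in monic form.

Repeated division with remainder:
  4p⁴+60p³+576p²+2768p+3648 = (-2p-24)(-2p³-6p²+56p+120) + (544p²+4352p+6528)
  -2p³-6p²+56p+120 = (-(1/272)p+5/272)(544p²+4352p+6528) + (0)
Last nonzero remainder: 544p²+4352p+6528. Dividing through by 544 gives the monic gcd p²+8p+12.

p²+8p+12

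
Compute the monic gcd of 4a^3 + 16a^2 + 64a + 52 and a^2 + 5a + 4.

a + 1

Repeated division with remainder:
  4a^3 + 16a^2 + 64a + 52 = (4a - 4)(a^2 + 5a + 4) + (68a + 68)
  a^2 + 5a + 4 = ((1/68)a + 1/17)(68a + 68) + (0)
Last nonzero remainder: 68a + 68. Dividing through by 68 gives the monic gcd a + 1.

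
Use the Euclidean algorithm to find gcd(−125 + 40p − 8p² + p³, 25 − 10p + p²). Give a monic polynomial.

Euclidean algorithm in ℚ[p]:
  p³ − 8p² + 40p − 125 = (p + 2)(p² − 10p + 25) + (35p − 175)
  p² − 10p + 25 = ((1/35)p − 1/7)(35p − 175) + (0)
Last nonzero remainder: 35p − 175. Dividing through by 35 gives the monic gcd p − 5.

−5 + p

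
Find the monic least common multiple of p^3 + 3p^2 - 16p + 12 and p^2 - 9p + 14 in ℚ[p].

Apply the Euclidean algorithm:
  p^3 + 3p^2 - 16p + 12 = (p + 12)(p^2 - 9p + 14) + (78p - 156)
  p^2 - 9p + 14 = ((1/78)p - 7/78)(78p - 156) + (0)
Last nonzero remainder: 78p - 156. Dividing through by 78 gives the monic gcd p - 2.
Then lcm(f, g) = f·g / gcd(f, g); expanding and making the result monic gives the answer.

p^4 - 4p^3 - 37p^2 + 124p - 84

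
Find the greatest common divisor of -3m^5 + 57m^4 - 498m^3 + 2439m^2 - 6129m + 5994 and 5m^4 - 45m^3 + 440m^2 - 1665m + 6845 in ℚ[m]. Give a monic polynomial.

m^2 - 7m + 37

Repeated division with remainder:
  -3m^5 + 57m^4 - 498m^3 + 2439m^2 - 6129m + 5994 = (-(3/5)m + 6)(5m^4 - 45m^3 + 440m^2 - 1665m + 6845) + (36m^3 - 1200m^2 + 7968m - 35076)
  5m^4 - 45m^3 + 440m^2 - 1665m + 6845 = ((5/36)m + 365/108)(36m^3 - 1200m^2 + 7968m - 35076) + ((30500/9)m^2 - (213500/9)m + 1128500/9)
  36m^3 - 1200m^2 + 7968m - 35076 = ((81/7625)m - 2133/7625)((30500/9)m^2 - (213500/9)m + 1128500/9) + (0)
Last nonzero remainder: (30500/9)m^2 - (213500/9)m + 1128500/9. Dividing through by 30500/9 gives the monic gcd m^2 - 7m + 37.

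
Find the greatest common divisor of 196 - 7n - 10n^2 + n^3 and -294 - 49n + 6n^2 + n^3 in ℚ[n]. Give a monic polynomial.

-7 + n

Euclidean algorithm in ℚ[n]:
  n^3 - 10n^2 - 7n + 196 = (n^3 + 6n^2 - 49n - 294) + (-16n^2 + 42n + 490)
  n^3 + 6n^2 - 49n - 294 = (-(1/16)n - 69/128)(-16n^2 + 42n + 490) + ((273/64)n - 1911/64)
  -16n^2 + 42n + 490 = (-(1024/273)n - 640/39)((273/64)n - 1911/64) + (0)
Last nonzero remainder: (273/64)n - 1911/64. Dividing through by 273/64 gives the monic gcd n - 7.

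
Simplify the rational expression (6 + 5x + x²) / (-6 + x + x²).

Euclidean algorithm in ℚ[x]:
  x² + 5x + 6 = (x² + x - 6) + (4x + 12)
  x² + x - 6 = ((1/4)x - 1/2)(4x + 12) + (0)
Last nonzero remainder: 4x + 12. Dividing through by 4 gives the monic gcd x + 3.
Cancel x + 3 from numerator and denominator to get the reduced form.

(2 + x)/(-2 + x)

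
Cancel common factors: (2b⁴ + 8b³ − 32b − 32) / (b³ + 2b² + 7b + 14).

Apply the Euclidean algorithm:
  2b⁴ + 8b³ − 32b − 32 = (2b + 4)(b³ + 2b² + 7b + 14) + (−22b² − 88b − 88)
  b³ + 2b² + 7b + 14 = (−(1/22)b + 1/11)(−22b² − 88b − 88) + (11b + 22)
  −22b² − 88b − 88 = (−2b − 4)(11b + 22) + (0)
Last nonzero remainder: 11b + 22. Dividing through by 11 gives the monic gcd b + 2.
Cancel b + 2 from numerator and denominator to get the reduced form.

(2b³ + 4b² − 8b − 16)/(b² + 7)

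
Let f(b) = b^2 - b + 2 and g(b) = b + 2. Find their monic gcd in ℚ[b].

1

Apply the Euclidean algorithm:
  b^2 - b + 2 = (b - 3)(b + 2) + (8)
  b + 2 = ((1/8)b + 1/4)(8) + (0)
The last nonzero remainder is the constant 8, so the polynomials are coprime and gcd = 1.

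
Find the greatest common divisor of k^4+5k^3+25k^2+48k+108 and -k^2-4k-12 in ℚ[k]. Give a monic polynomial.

k^2+4k+12

Repeated division with remainder:
  k^4+5k^3+25k^2+48k+108 = (-k^2-k-9)(-k^2-4k-12) + (0)
Last nonzero remainder: -k^2-4k-12. Dividing through by -1 gives the monic gcd k^2+4k+12.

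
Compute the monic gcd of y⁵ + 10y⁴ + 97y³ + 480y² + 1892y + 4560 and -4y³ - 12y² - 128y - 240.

y² + y + 30

Apply the Euclidean algorithm:
  y⁵ + 10y⁴ + 97y³ + 480y² + 1892y + 4560 = (-(1/4)y² - (7/4)y - 11)(-4y³ - 12y² - 128y - 240) + (64y² + 64y + 1920)
  -4y³ - 12y² - 128y - 240 = (-(1/16)y - 1/8)(64y² + 64y + 1920) + (0)
Last nonzero remainder: 64y² + 64y + 1920. Dividing through by 64 gives the monic gcd y² + y + 30.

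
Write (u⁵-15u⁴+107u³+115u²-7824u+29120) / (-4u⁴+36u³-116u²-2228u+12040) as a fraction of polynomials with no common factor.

Repeated division with remainder:
  u⁵-15u⁴+107u³+115u²-7824u+29120 = (-(1/4)u+3/2)(-4u⁴+36u³-116u²-2228u+12040) + (24u³-268u²-1472u+11060)
  -4u⁴+36u³-116u²-2228u+12040 = (-(1/6)u-13/36)(24u³-268u²-1472u+11060) + (-(4123/9)u²-(8246/9)u+144305/9)
  24u³-268u²-1472u+11060 = (-(216/4123)u+2844/4123)(-(4123/9)u²-(8246/9)u+144305/9) + (0)
Last nonzero remainder: -(4123/9)u²-(8246/9)u+144305/9. Dividing through by -4123/9 gives the monic gcd u²+2u-35.
Cancel u²+2u-35 from numerator and denominator to get the reduced form.

(-u³+17u²-176u+832)/(4u²-44u+344)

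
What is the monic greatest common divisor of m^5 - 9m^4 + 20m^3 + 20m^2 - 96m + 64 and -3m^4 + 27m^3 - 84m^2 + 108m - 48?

m^3 - 7m^2 + 14m - 8

Euclidean algorithm in ℚ[m]:
  m^5 - 9m^4 + 20m^3 + 20m^2 - 96m + 64 = (-(1/3)m)(-3m^4 + 27m^3 - 84m^2 + 108m - 48) + (-8m^3 + 56m^2 - 112m + 64)
  -3m^4 + 27m^3 - 84m^2 + 108m - 48 = ((3/8)m - 3/4)(-8m^3 + 56m^2 - 112m + 64) + (0)
Last nonzero remainder: -8m^3 + 56m^2 - 112m + 64. Dividing through by -8 gives the monic gcd m^3 - 7m^2 + 14m - 8.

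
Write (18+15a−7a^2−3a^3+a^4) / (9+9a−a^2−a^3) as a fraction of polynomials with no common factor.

(6+a−a^2)/(3+a)

Apply the Euclidean algorithm:
  a^4−3a^3−7a^2+15a+18 = (−a+4)(−a^3−a^2+9a+9) + (6a^2−12a−18)
  −a^3−a^2+9a+9 = (−(1/6)a−1/2)(6a^2−12a−18) + (0)
Last nonzero remainder: 6a^2−12a−18. Dividing through by 6 gives the monic gcd a^2−2a−3.
Cancel a^2−2a−3 from numerator and denominator to get the reduced form.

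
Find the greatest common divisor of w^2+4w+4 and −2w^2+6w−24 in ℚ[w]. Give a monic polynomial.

1

Repeated division with remainder:
  w^2+4w+4 = (−1/2)(−2w^2+6w−24) + (7w−8)
  −2w^2+6w−24 = (−(2/7)w+26/49)(7w−8) + (−968/49)
  7w−8 = (−(343/968)w+49/121)(−968/49) + (0)
The last nonzero remainder is the constant −968/49, so the polynomials are coprime and gcd = 1.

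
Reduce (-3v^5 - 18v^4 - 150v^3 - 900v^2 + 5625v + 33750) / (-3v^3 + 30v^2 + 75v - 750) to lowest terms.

(v^3 + 6v^2 + 75v + 450)/(v - 10)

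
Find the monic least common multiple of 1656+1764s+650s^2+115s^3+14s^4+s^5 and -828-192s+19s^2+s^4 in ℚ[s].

-9936-8928s-2136s^2-40s^3+31s^4+8s^5+s^6

Apply the Euclidean algorithm:
  s^5+14s^4+115s^3+650s^2+1764s+1656 = (s+14)(s^4+19s^2-192s-828) + (96s^3+576s^2+5280s+13248)
  s^4+19s^2-192s-828 = ((1/96)s-1/16)(96s^3+576s^2+5280s+13248) + (0)
Last nonzero remainder: 96s^3+576s^2+5280s+13248. Dividing through by 96 gives the monic gcd s^3+6s^2+55s+138.
Then lcm(f, g) = f·g / gcd(f, g); expanding and making the result monic gives the answer.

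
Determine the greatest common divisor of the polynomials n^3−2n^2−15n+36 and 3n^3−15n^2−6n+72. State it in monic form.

Apply the Euclidean algorithm:
  n^3−2n^2−15n+36 = (1/3)(3n^3−15n^2−6n+72) + (3n^2−13n+12)
  3n^3−15n^2−6n+72 = (n−2/3)(3n^2−13n+12) + (−(80/3)n+80)
  3n^2−13n+12 = (−(9/80)n+3/20)(−(80/3)n+80) + (0)
Last nonzero remainder: −(80/3)n+80. Dividing through by −80/3 gives the monic gcd n−3.

n−3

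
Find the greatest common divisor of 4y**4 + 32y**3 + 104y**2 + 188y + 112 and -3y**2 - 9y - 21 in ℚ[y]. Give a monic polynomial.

Apply the Euclidean algorithm:
  4y**4 + 32y**3 + 104y**2 + 188y + 112 = (-(4/3)y**2 - (20/3)y - 16/3)(-3y**2 - 9y - 21) + (0)
Last nonzero remainder: -3y**2 - 9y - 21. Dividing through by -3 gives the monic gcd y**2 + 3y + 7.

y**2 + 3y + 7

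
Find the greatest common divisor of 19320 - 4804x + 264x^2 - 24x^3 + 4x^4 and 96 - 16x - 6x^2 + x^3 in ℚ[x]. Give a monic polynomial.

-6 + x

Euclidean algorithm in ℚ[x]:
  4x^4 - 24x^3 + 264x^2 - 4804x + 19320 = (4x)(x^3 - 6x^2 - 16x + 96) + (328x^2 - 5188x + 19320)
  x^3 - 6x^2 - 16x + 96 = ((1/328)x + 805/26896)(328x^2 - 5188x + 19320) + ((540441/6724)x - 1621323/3362)
  328x^2 - 5188x + 19320 = ((2205472/540441)x - 21651280/540441)((540441/6724)x - 1621323/3362) + (0)
Last nonzero remainder: (540441/6724)x - 1621323/3362. Dividing through by 540441/6724 gives the monic gcd x - 6.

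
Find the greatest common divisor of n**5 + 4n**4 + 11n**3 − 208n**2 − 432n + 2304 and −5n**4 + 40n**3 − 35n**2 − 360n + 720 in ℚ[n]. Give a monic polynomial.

n**2 − 7n + 12

Apply the Euclidean algorithm:
  n**5 + 4n**4 + 11n**3 − 208n**2 − 432n + 2304 = (−(1/5)n − 12/5)(−5n**4 + 40n**3 − 35n**2 − 360n + 720) + (100n**3 − 364n**2 − 1152n + 4032)
  −5n**4 + 40n**3 − 35n**2 − 360n + 720 = (−(1/20)n + 109/500)(100n**3 − 364n**2 − 1152n + 4032) + (−(1656/125)n**2 + (11592/125)n − 19872/125)
  100n**3 − 364n**2 − 1152n + 4032 = (−(3125/414)n − 1750/69)(−(1656/125)n**2 + (11592/125)n − 19872/125) + (0)
Last nonzero remainder: −(1656/125)n**2 + (11592/125)n − 19872/125. Dividing through by −1656/125 gives the monic gcd n**2 − 7n + 12.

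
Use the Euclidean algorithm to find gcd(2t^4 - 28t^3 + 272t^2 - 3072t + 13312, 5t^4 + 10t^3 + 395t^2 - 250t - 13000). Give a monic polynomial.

t^2 + 2t + 104

Repeated division with remainder:
  2t^4 - 28t^3 + 272t^2 - 3072t + 13312 = (2/5)(5t^4 + 10t^3 + 395t^2 - 250t - 13000) + (-32t^3 + 114t^2 - 2972t + 18512)
  5t^4 + 10t^3 + 395t^2 - 250t - 13000 = (-(5/32)t - 445/512)(-32t^3 + 114t^2 - 2972t + 18512) + ((7605/256)t^2 + (7605/128)t + 98865/32)
  -32t^3 + 114t^2 - 2972t + 18512 = (-(8192/7605)t + 45568/7605)((7605/256)t^2 + (7605/128)t + 98865/32) + (0)
Last nonzero remainder: (7605/256)t^2 + (7605/128)t + 98865/32. Dividing through by 7605/256 gives the monic gcd t^2 + 2t + 104.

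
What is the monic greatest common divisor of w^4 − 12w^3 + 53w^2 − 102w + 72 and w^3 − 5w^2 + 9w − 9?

Repeated division with remainder:
  w^4 − 12w^3 + 53w^2 − 102w + 72 = (w − 7)(w^3 − 5w^2 + 9w − 9) + (9w^2 − 30w + 9)
  w^3 − 5w^2 + 9w − 9 = ((1/9)w − 5/27)(9w^2 − 30w + 9) + ((22/9)w − 22/3)
  9w^2 − 30w + 9 = ((81/22)w − 27/22)((22/9)w − 22/3) + (0)
Last nonzero remainder: (22/9)w − 22/3. Dividing through by 22/9 gives the monic gcd w − 3.

w − 3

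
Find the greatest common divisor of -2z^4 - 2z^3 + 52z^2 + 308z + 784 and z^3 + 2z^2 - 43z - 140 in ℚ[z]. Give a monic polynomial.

Apply the Euclidean algorithm:
  -2z^4 - 2z^3 + 52z^2 + 308z + 784 = (-2z + 2)(z^3 + 2z^2 - 43z - 140) + (-38z^2 + 114z + 1064)
  z^3 + 2z^2 - 43z - 140 = (-(1/38)z - 5/38)(-38z^2 + 114z + 1064) + (0)
Last nonzero remainder: -38z^2 + 114z + 1064. Dividing through by -38 gives the monic gcd z^2 - 3z - 28.

z^2 - 3z - 28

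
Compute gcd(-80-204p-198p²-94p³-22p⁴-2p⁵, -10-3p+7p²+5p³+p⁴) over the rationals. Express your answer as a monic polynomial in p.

10+13p+6p²+p³

Repeated division with remainder:
  -2p⁵-22p⁴-94p³-198p²-204p-80 = (-2p-12)(p⁴+5p³+7p²-3p-10) + (-20p³-120p²-260p-200)
  p⁴+5p³+7p²-3p-10 = (-(1/20)p+1/20)(-20p³-120p²-260p-200) + (0)
Last nonzero remainder: -20p³-120p²-260p-200. Dividing through by -20 gives the monic gcd p³+6p²+13p+10.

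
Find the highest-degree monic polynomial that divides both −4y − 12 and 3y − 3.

Euclidean algorithm in ℚ[y]:
  −4y − 12 = (−4/3)(3y − 3) + (−16)
  3y − 3 = (−(3/16)y + 3/16)(−16) + (0)
The last nonzero remainder is the constant −16, so the polynomials are coprime and gcd = 1.

1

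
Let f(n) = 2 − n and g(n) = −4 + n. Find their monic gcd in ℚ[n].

Euclidean algorithm in ℚ[n]:
  −n + 2 = (−1)(n − 4) + (−2)
  n − 4 = (−(1/2)n + 2)(−2) + (0)
The last nonzero remainder is the constant −2, so the polynomials are coprime and gcd = 1.

1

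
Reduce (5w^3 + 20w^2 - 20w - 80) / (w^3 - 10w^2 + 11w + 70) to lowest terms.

Apply the Euclidean algorithm:
  5w^3 + 20w^2 - 20w - 80 = (5)(w^3 - 10w^2 + 11w + 70) + (70w^2 - 75w - 430)
  w^3 - 10w^2 + 11w + 70 = ((1/70)w - 25/196)(70w^2 - 75w - 430) + ((1485/196)w + 1485/98)
  70w^2 - 75w - 430 = ((2744/297)w - 8428/297)((1485/196)w + 1485/98) + (0)
Last nonzero remainder: (1485/196)w + 1485/98. Dividing through by 1485/196 gives the monic gcd w + 2.
Cancel w + 2 from numerator and denominator to get the reduced form.

(5w^2 + 10w - 40)/(w^2 - 12w + 35)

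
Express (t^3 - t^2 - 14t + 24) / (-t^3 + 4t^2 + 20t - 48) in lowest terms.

Apply the Euclidean algorithm:
  t^3 - t^2 - 14t + 24 = (-1)(-t^3 + 4t^2 + 20t - 48) + (3t^2 + 6t - 24)
  -t^3 + 4t^2 + 20t - 48 = (-(1/3)t + 2)(3t^2 + 6t - 24) + (0)
Last nonzero remainder: 3t^2 + 6t - 24. Dividing through by 3 gives the monic gcd t^2 + 2t - 8.
Cancel t^2 + 2t - 8 from numerator and denominator to get the reduced form.

(-t + 3)/(t - 6)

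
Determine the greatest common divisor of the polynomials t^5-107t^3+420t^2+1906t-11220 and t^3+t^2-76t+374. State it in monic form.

t^3+t^2-76t+374

Euclidean algorithm in ℚ[t]:
  t^5-107t^3+420t^2+1906t-11220 = (t^2-t-30)(t^3+t^2-76t+374) + (0)
The last nonzero remainder t^3+t^2-76t+374 is already monic.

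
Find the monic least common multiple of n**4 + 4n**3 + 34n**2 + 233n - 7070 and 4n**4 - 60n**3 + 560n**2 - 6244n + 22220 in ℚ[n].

n**6 - 12n**5 + 25n**4 - 91n**3 - 8928n**2 + 125935n - 388850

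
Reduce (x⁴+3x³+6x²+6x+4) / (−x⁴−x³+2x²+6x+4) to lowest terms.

(−x²−x−2)/(x²−x−2)

Repeated division with remainder:
  x⁴+3x³+6x²+6x+4 = (−1)(−x⁴−x³+2x²+6x+4) + (2x³+8x²+12x+8)
  −x⁴−x³+2x²+6x+4 = (−(1/2)x+3/2)(2x³+8x²+12x+8) + (−4x²−8x−8)
  2x³+8x²+12x+8 = (−(1/2)x−1)(−4x²−8x−8) + (0)
Last nonzero remainder: −4x²−8x−8. Dividing through by −4 gives the monic gcd x²+2x+2.
Cancel x²+2x+2 from numerator and denominator to get the reduced form.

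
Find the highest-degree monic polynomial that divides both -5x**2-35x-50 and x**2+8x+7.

1

Repeated division with remainder:
  -5x**2-35x-50 = (-5)(x**2+8x+7) + (5x-15)
  x**2+8x+7 = ((1/5)x+11/5)(5x-15) + (40)
  5x-15 = ((1/8)x-3/8)(40) + (0)
The last nonzero remainder is the constant 40, so the polynomials are coprime and gcd = 1.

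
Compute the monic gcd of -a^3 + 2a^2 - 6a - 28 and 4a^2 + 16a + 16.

Repeated division with remainder:
  -a^3 + 2a^2 - 6a - 28 = (-(1/4)a + 3/2)(4a^2 + 16a + 16) + (-26a - 52)
  4a^2 + 16a + 16 = (-(2/13)a - 4/13)(-26a - 52) + (0)
Last nonzero remainder: -26a - 52. Dividing through by -26 gives the monic gcd a + 2.

a + 2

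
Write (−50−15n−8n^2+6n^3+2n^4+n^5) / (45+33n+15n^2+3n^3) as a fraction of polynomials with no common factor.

(−10+n+n^3)/(9+3n)

Apply the Euclidean algorithm:
  n^5+2n^4+6n^3−8n^2−15n−50 = ((1/3)n^2−n+10/3)(3n^3+15n^2+33n+45) + (−40n^2−80n−200)
  3n^3+15n^2+33n+45 = (−(3/40)n−9/40)(−40n^2−80n−200) + (0)
Last nonzero remainder: −40n^2−80n−200. Dividing through by −40 gives the monic gcd n^2+2n+5.
Cancel n^2+2n+5 from numerator and denominator to get the reduced form.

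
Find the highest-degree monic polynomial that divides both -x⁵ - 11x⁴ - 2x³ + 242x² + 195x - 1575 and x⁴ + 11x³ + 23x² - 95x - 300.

x³ + 7x² - 5x - 75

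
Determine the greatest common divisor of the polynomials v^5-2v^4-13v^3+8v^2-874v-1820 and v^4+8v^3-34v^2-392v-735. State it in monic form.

v^2-2v-35

Apply the Euclidean algorithm:
  v^5-2v^4-13v^3+8v^2-874v-1820 = (v-10)(v^4+8v^3-34v^2-392v-735) + (101v^3+60v^2-4059v-9170)
  v^4+8v^3-34v^2-392v-735 = ((1/101)v+748/10201)(101v^3+60v^2-4059v-9170) + ((18245/10201)v^2-(36490/10201)v-638575/10201)
  101v^3+60v^2-4059v-9170 = ((1030301/18245)v+2672662/18245)((18245/10201)v^2-(36490/10201)v-638575/10201) + (0)
Last nonzero remainder: (18245/10201)v^2-(36490/10201)v-638575/10201. Dividing through by 18245/10201 gives the monic gcd v^2-2v-35.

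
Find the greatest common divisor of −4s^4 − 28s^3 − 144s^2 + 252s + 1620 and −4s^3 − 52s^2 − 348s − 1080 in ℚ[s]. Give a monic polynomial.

Apply the Euclidean algorithm:
  −4s^4 − 28s^3 − 144s^2 + 252s + 1620 = (s − 6)(−4s^3 − 52s^2 − 348s − 1080) + (−108s^2 − 756s − 4860)
  −4s^3 − 52s^2 − 348s − 1080 = ((1/27)s + 2/9)(−108s^2 − 756s − 4860) + (0)
Last nonzero remainder: −108s^2 − 756s − 4860. Dividing through by −108 gives the monic gcd s^2 + 7s + 45.

s^2 + 7s + 45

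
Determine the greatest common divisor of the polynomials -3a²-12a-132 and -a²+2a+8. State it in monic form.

1

Apply the Euclidean algorithm:
  -3a²-12a-132 = (3)(-a²+2a+8) + (-18a-156)
  -a²+2a+8 = ((1/18)a-16/27)(-18a-156) + (-760/9)
  -18a-156 = ((81/380)a+351/190)(-760/9) + (0)
The last nonzero remainder is the constant -760/9, so the polynomials are coprime and gcd = 1.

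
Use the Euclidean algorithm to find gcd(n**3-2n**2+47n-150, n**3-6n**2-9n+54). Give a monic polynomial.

Euclidean algorithm in ℚ[n]:
  n**3-2n**2+47n-150 = (n**3-6n**2-9n+54) + (4n**2+56n-204)
  n**3-6n**2-9n+54 = ((1/4)n-5)(4n**2+56n-204) + (322n-966)
  4n**2+56n-204 = ((2/161)n+34/161)(322n-966) + (0)
Last nonzero remainder: 322n-966. Dividing through by 322 gives the monic gcd n-3.

n-3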